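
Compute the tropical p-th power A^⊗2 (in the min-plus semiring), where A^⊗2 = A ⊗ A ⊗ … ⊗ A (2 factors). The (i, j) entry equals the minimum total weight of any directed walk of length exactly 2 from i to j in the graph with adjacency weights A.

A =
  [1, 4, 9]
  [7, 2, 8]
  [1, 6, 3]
A^⊗2 =
  [2, 5, 10]
  [8, 4, 10]
  [2, 5, 6]

Each entry (A^⊗2)_ij equals the minimum over all length-2 walks i = v_0 → v_1 → … → v_2 = j of Σ_t A[v_t][v_{t+1}]. For example, for (i, j) = (0, 2) we minimise over 3 possible intermediate vertex sequences; the minimum is 10, attained along the walk 0 → 0 → 2.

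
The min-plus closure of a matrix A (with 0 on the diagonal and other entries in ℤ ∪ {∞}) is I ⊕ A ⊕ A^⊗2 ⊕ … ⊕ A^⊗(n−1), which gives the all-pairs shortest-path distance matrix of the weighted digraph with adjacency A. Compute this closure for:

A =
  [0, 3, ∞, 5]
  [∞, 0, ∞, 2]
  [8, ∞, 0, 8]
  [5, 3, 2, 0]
Closure =
  [0, 3, 7, 5]
  [7, 0, 4, 2]
  [8, 11, 0, 8]
  [5, 3, 2, 0]

This is the Floyd-Warshall all-pairs shortest-path computation. For each intermediate vertex k = 0, 1, …, 3, update dist[i][j] ← min(dist[i][j], dist[i][k] + dist[k][j]). The final matrix gives, for each (i, j), the minimum total weight of any directed path from i to j (possibly empty when i = j).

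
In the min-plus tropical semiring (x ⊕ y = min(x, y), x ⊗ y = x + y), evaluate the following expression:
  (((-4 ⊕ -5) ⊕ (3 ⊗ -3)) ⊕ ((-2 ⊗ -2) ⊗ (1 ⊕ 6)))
(((-4 ⊕ -5) ⊕ (3 ⊗ -3)) ⊕ ((-2 ⊗ -2) ⊗ (1 ⊕ 6))) = -5

Expand innermost to outermost. Recall ⊕ takes the minimum of its arguments and ⊗ takes their sum. Working out the expression (((-4 ⊕ -5) ⊕ (3 ⊗ -3)) ⊕ ((-2 ⊗ -2) ⊗ (1 ⊕ 6))) gives -5.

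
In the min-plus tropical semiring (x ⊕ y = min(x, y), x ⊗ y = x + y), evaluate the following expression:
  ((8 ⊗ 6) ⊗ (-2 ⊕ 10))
((8 ⊗ 6) ⊗ (-2 ⊕ 10)) = 12

Expand innermost to outermost. Recall ⊕ takes the minimum of its arguments and ⊗ takes their sum. Working out the expression ((8 ⊗ 6) ⊗ (-2 ⊕ 10)) gives 12.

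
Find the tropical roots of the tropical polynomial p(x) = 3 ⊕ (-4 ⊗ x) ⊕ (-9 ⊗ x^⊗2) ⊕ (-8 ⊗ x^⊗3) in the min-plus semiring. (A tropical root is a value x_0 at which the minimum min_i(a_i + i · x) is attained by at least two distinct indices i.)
Roots: {-1, 5, 7}

Each tropical root is a break point of the lower envelope of the lines y = a_i + i · x (there are 4 lines, with slopes 0, 1, ..., 3). Only the lines that attain the minimum somewhere contribute to roots; other lines are dominated. Here the surviving (envelope) indices are i = 3, i = 2, i = 1, i = 0.
Intersections between consecutive envelope lines give the roots: for adjacent envelope indices i < j the intersection is x = (a_i − a_j) / (j − i). Reading off the sorted break points: {-1, 5, 7}.
Verification: at each break x_0, at least two indices attain the minimum of min_i(a_i + i · x_0).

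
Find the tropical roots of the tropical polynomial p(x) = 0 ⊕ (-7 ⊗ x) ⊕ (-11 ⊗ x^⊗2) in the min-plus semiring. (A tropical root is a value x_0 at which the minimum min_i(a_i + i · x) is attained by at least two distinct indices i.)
Roots: {4, 7}

Each tropical root is a break point of the lower envelope of the lines y = a_i + i · x (there are 3 lines, with slopes 0, 1, ..., 2). Only the lines that attain the minimum somewhere contribute to roots; other lines are dominated. Here the surviving (envelope) indices are i = 2, i = 1, i = 0.
Intersections between consecutive envelope lines give the roots: for adjacent envelope indices i < j the intersection is x = (a_i − a_j) / (j − i). Reading off the sorted break points: {4, 7}.
Verification: at each break x_0, at least two indices attain the minimum of min_i(a_i + i · x_0).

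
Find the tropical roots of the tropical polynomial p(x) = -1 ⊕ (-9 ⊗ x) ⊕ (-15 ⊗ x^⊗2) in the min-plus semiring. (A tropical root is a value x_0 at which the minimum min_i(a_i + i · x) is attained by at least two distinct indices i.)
Roots: {6, 8}

Each tropical root is a break point of the lower envelope of the lines y = a_i + i · x (there are 3 lines, with slopes 0, 1, ..., 2). Only the lines that attain the minimum somewhere contribute to roots; other lines are dominated. Here the surviving (envelope) indices are i = 2, i = 1, i = 0.
Intersections between consecutive envelope lines give the roots: for adjacent envelope indices i < j the intersection is x = (a_i − a_j) / (j − i). Reading off the sorted break points: {6, 8}.
Verification: at each break x_0, at least two indices attain the minimum of min_i(a_i + i · x_0).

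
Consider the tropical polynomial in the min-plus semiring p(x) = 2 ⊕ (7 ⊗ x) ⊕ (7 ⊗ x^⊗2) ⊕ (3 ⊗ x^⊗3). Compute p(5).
p(5) = 2

A tropical monomial a ⊗ x^⊗i evaluates to a + i · x. Evaluating each term at x = 5:
  Term 0 contributes 2 + 0 · 5 = 2
  Term 1 contributes 7 + 1 · 5 = 12
  Term 2 contributes 7 + 2 · 5 = 17
  Term 3 contributes 3 + 3 · 5 = 18
p(5) = ⊕ of these = min[2, 12, 17, 18] = 2.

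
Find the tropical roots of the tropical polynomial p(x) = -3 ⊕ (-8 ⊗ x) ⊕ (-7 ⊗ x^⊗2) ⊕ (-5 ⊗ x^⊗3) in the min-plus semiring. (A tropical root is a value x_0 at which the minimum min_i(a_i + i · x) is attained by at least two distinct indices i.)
Roots: {-2, -1, 5}

Each tropical root is a break point of the lower envelope of the lines y = a_i + i · x (there are 4 lines, with slopes 0, 1, ..., 3). Only the lines that attain the minimum somewhere contribute to roots; other lines are dominated. Here the surviving (envelope) indices are i = 3, i = 2, i = 1, i = 0.
Intersections between consecutive envelope lines give the roots: for adjacent envelope indices i < j the intersection is x = (a_i − a_j) / (j − i). Reading off the sorted break points: {-2, -1, 5}.
Verification: at each break x_0, at least two indices attain the minimum of min_i(a_i + i · x_0).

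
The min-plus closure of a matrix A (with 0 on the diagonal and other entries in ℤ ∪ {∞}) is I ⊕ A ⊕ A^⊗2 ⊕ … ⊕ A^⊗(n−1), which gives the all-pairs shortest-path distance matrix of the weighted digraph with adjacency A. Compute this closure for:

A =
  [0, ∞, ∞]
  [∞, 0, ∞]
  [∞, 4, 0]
Closure =
  [0, ∞, ∞]
  [∞, 0, ∞]
  [∞, 4, 0]

This is the Floyd-Warshall all-pairs shortest-path computation. For each intermediate vertex k = 0, 1, …, 2, update dist[i][j] ← min(dist[i][j], dist[i][k] + dist[k][j]). The final matrix gives, for each (i, j), the minimum total weight of any directed path from i to j (possibly empty when i = j).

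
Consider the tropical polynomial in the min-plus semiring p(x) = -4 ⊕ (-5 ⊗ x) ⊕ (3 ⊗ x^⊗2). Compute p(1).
p(1) = -4

A tropical monomial a ⊗ x^⊗i evaluates to a + i · x. Evaluating each term at x = 1:
  Term 0 contributes -4 + 0 · 1 = -4
  Term 1 contributes -5 + 1 · 1 = -4
  Term 2 contributes 3 + 2 · 1 = 5
p(1) = ⊕ of these = min[-4, -4, 5] = -4.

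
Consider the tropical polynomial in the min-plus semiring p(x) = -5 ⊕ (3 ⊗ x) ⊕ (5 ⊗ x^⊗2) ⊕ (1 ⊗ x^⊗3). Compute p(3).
p(3) = -5

A tropical monomial a ⊗ x^⊗i evaluates to a + i · x. Evaluating each term at x = 3:
  Term 0 contributes -5 + 0 · 3 = -5
  Term 1 contributes 3 + 1 · 3 = 6
  Term 2 contributes 5 + 2 · 3 = 11
  Term 3 contributes 1 + 3 · 3 = 10
p(3) = ⊕ of these = min[-5, 6, 11, 10] = -5.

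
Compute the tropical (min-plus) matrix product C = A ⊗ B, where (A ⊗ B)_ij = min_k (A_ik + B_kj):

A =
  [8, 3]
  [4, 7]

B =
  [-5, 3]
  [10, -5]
A ⊗ B =
  [3, -2]
  [-1, 2]

Apply the min-plus product entry-by-entry:
  C[0][0] = min over k of (A[0][0] + B[0][0] = 8 + -5 = 3, A[0][1] + B[1][0] = 3 + 10 = 13) = 3 (attained at k = 0)
  C[0][1] = min over k of (A[0][0] + B[0][1] = 8 + 3 = 11, A[0][1] + B[1][1] = 3 + -5 = -2) = -2 (attained at k = 1)
  C[1][0] = min over k of (A[1][0] + B[0][0] = 4 + -5 = -1, A[1][1] + B[1][0] = 7 + 10 = 17) = -1 (attained at k = 0)
  C[1][1] = min over k of (A[1][0] + B[0][1] = 4 + 3 = 7, A[1][1] + B[1][1] = 7 + -5 = 2) = 2 (attained at k = 1)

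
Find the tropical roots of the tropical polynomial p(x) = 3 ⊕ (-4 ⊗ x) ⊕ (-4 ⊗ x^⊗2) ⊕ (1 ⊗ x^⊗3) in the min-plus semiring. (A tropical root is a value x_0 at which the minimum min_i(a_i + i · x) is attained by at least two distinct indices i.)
Roots: {-5, 0, 7}

Each tropical root is a break point of the lower envelope of the lines y = a_i + i · x (there are 4 lines, with slopes 0, 1, ..., 3). Only the lines that attain the minimum somewhere contribute to roots; other lines are dominated. Here the surviving (envelope) indices are i = 3, i = 2, i = 1, i = 0.
Intersections between consecutive envelope lines give the roots: for adjacent envelope indices i < j the intersection is x = (a_i − a_j) / (j − i). Reading off the sorted break points: {-5, 0, 7}.
Verification: at each break x_0, at least two indices attain the minimum of min_i(a_i + i · x_0).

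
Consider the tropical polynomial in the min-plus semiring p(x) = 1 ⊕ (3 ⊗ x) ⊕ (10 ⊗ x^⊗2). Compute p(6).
p(6) = 1

A tropical monomial a ⊗ x^⊗i evaluates to a + i · x. Evaluating each term at x = 6:
  Term 0 contributes 1 + 0 · 6 = 1
  Term 1 contributes 3 + 1 · 6 = 9
  Term 2 contributes 10 + 2 · 6 = 22
p(6) = ⊕ of these = min[1, 9, 22] = 1.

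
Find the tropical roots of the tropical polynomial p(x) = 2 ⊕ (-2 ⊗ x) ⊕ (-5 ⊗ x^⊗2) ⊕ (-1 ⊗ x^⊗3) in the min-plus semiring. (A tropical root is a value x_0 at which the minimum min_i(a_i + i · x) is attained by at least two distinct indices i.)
Roots: {-4, 3, 4}

Each tropical root is a break point of the lower envelope of the lines y = a_i + i · x (there are 4 lines, with slopes 0, 1, ..., 3). Only the lines that attain the minimum somewhere contribute to roots; other lines are dominated. Here the surviving (envelope) indices are i = 3, i = 2, i = 1, i = 0.
Intersections between consecutive envelope lines give the roots: for adjacent envelope indices i < j the intersection is x = (a_i − a_j) / (j − i). Reading off the sorted break points: {-4, 3, 4}.
Verification: at each break x_0, at least two indices attain the minimum of min_i(a_i + i · x_0).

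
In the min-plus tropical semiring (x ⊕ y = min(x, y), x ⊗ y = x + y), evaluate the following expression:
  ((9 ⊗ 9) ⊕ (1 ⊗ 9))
((9 ⊗ 9) ⊕ (1 ⊗ 9)) = 10

Expand innermost to outermost. Recall ⊕ takes the minimum of its arguments and ⊗ takes their sum. Working out the expression ((9 ⊗ 9) ⊕ (1 ⊗ 9)) gives 10.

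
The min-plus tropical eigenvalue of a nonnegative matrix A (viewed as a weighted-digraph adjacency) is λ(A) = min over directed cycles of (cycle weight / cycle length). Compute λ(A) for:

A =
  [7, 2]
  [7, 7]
λ(A) = 9/2

Enumerate directed cycles and compute their means (weight / length). Sample:
  cycle 0 → 0: weight = 7, length = 1, mean = 7/1 ≈ 7.000
  cycle 1 → 1: weight = 7, length = 1, mean = 7/1 ≈ 7.000
  cycle 0 → 1 → 0: weight = 9, length = 2, mean = 9/2 ≈ 4.500
  cycle 1 → 0 → 1: weight = 9, length = 2, mean = 9/2 ≈ 4.500
Minimum mean = 4.500, attained e.g. along the cycle 0 → 1 → 0 with weight 9 and length 2. So λ(A) = 9/2 = 9/2.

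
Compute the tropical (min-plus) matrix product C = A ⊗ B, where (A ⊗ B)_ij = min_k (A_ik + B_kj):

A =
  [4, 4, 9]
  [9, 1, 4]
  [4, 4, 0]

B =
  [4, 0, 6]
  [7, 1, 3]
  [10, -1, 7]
A ⊗ B =
  [8, 4, 7]
  [8, 2, 4]
  [8, -1, 7]

Apply the min-plus product entry-by-entry:
  C[0][0] = min over k of (A[0][0] + B[0][0] = 4 + 4 = 8, A[0][1] + B[1][0] = 4 + 7 = 11, A[0][2] + B[2][0] = 9 + 10 = 19) = 8 (attained at k = 0)
  C[0][1] = min over k of (A[0][0] + B[0][1] = 4 + 0 = 4, A[0][1] + B[1][1] = 4 + 1 = 5, A[0][2] + B[2][1] = 9 + -1 = 8) = 4 (attained at k = 0)
  C[0][2] = min over k of (A[0][0] + B[0][2] = 4 + 6 = 10, A[0][1] + B[1][2] = 4 + 3 = 7, A[0][2] + B[2][2] = 9 + 7 = 16) = 7 (attained at k = 1)
  C[1][0] = min over k of (A[1][0] + B[0][0] = 9 + 4 = 13, A[1][1] + B[1][0] = 1 + 7 = 8, A[1][2] + B[2][0] = 4 + 10 = 14) = 8 (attained at k = 1)
  C[1][1] = min over k of (A[1][0] + B[0][1] = 9 + 0 = 9, A[1][1] + B[1][1] = 1 + 1 = 2, A[1][2] + B[2][1] = 4 + -1 = 3) = 2 (attained at k = 1)
  C[1][2] = min over k of (A[1][0] + B[0][2] = 9 + 6 = 15, A[1][1] + B[1][2] = 1 + 3 = 4, A[1][2] + B[2][2] = 4 + 7 = 11) = 4 (attained at k = 1)
  C[2][0] = min over k of (A[2][0] + B[0][0] = 4 + 4 = 8, A[2][1] + B[1][0] = 4 + 7 = 11, A[2][2] + B[2][0] = 0 + 10 = 10) = 8 (attained at k = 0)
  C[2][1] = min over k of (A[2][0] + B[0][1] = 4 + 0 = 4, A[2][1] + B[1][1] = 4 + 1 = 5, A[2][2] + B[2][1] = 0 + -1 = -1) = -1 (attained at k = 2)
  C[2][2] = min over k of (A[2][0] + B[0][2] = 4 + 6 = 10, A[2][1] + B[1][2] = 4 + 3 = 7, A[2][2] + B[2][2] = 0 + 7 = 7) = 7 (attained at k = 1)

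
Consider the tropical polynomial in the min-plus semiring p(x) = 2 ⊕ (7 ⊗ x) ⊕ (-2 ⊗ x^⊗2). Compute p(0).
p(0) = -2

A tropical monomial a ⊗ x^⊗i evaluates to a + i · x. Evaluating each term at x = 0:
  Term 0 contributes 2 + 0 · 0 = 2
  Term 1 contributes 7 + 1 · 0 = 7
  Term 2 contributes -2 + 2 · 0 = -2
p(0) = ⊕ of these = min[2, 7, -2] = -2.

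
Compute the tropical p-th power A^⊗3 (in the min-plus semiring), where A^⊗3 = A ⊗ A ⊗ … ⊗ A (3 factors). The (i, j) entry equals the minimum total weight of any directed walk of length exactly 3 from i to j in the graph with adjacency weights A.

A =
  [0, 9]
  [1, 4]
A^⊗3 =
  [0, 9]
  [1, 10]

Each entry (A^⊗3)_ij equals the minimum over all length-3 walks i = v_0 → v_1 → … → v_3 = j of Σ_t A[v_t][v_{t+1}]. For example, for (i, j) = (0, 1) we minimise over 4 possible intermediate vertex sequences; the minimum is 9, attained along the walk 0 → 0 → 0 → 1.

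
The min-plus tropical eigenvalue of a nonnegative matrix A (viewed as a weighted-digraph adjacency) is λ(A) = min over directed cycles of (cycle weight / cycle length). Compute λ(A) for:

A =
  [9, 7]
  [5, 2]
λ(A) = 2

Enumerate directed cycles and compute their means (weight / length). Sample:
  cycle 0 → 0: weight = 9, length = 1, mean = 9/1 ≈ 9.000
  cycle 1 → 1: weight = 2, length = 1, mean = 2/1 ≈ 2.000
  cycle 0 → 1 → 0: weight = 12, length = 2, mean = 12/2 ≈ 6.000
  cycle 1 → 0 → 1: weight = 12, length = 2, mean = 12/2 ≈ 6.000
Minimum mean = 2.000, attained e.g. along the cycle 1 → 1 with weight 2 and length 1. So λ(A) = 2/1 = 2.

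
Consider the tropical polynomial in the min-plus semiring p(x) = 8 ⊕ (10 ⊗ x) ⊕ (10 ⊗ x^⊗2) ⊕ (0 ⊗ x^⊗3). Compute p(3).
p(3) = 8

A tropical monomial a ⊗ x^⊗i evaluates to a + i · x. Evaluating each term at x = 3:
  Term 0 contributes 8 + 0 · 3 = 8
  Term 1 contributes 10 + 1 · 3 = 13
  Term 2 contributes 10 + 2 · 3 = 16
  Term 3 contributes 0 + 3 · 3 = 9
p(3) = ⊕ of these = min[8, 13, 16, 9] = 8.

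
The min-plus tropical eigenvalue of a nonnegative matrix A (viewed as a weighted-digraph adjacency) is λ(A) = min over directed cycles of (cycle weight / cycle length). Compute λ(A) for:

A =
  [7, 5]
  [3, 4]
λ(A) = 4

Enumerate directed cycles and compute their means (weight / length). Sample:
  cycle 0 → 0: weight = 7, length = 1, mean = 7/1 ≈ 7.000
  cycle 1 → 1: weight = 4, length = 1, mean = 4/1 ≈ 4.000
  cycle 0 → 1 → 0: weight = 8, length = 2, mean = 8/2 ≈ 4.000
  cycle 1 → 0 → 1: weight = 8, length = 2, mean = 8/2 ≈ 4.000
Minimum mean = 4.000, attained e.g. along the cycle 1 → 1 with weight 4 and length 1. So λ(A) = 4/1 = 4.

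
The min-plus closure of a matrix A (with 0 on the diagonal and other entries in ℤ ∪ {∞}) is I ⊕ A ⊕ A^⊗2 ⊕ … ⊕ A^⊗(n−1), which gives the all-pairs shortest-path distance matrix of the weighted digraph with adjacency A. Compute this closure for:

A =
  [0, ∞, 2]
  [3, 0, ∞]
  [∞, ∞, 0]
Closure =
  [0, ∞, 2]
  [3, 0, 5]
  [∞, ∞, 0]

This is the Floyd-Warshall all-pairs shortest-path computation. For each intermediate vertex k = 0, 1, …, 2, update dist[i][j] ← min(dist[i][j], dist[i][k] + dist[k][j]). The final matrix gives, for each (i, j), the minimum total weight of any directed path from i to j (possibly empty when i = j).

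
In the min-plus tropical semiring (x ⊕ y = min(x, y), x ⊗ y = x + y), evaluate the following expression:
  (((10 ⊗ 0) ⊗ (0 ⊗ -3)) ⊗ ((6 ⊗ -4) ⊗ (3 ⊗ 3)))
(((10 ⊗ 0) ⊗ (0 ⊗ -3)) ⊗ ((6 ⊗ -4) ⊗ (3 ⊗ 3))) = 15

Expand innermost to outermost. Recall ⊕ takes the minimum of its arguments and ⊗ takes their sum. Working out the expression (((10 ⊗ 0) ⊗ (0 ⊗ -3)) ⊗ ((6 ⊗ -4) ⊗ (3 ⊗ 3))) gives 15.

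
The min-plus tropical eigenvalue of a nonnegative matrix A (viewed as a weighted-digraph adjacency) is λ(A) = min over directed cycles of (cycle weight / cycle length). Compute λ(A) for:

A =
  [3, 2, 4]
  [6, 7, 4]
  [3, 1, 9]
λ(A) = 5/2

Enumerate directed cycles and compute their means (weight / length). Sample:
  cycle 0 → 0: weight = 3, length = 1, mean = 3/1 ≈ 3.000
  cycle 1 → 1: weight = 7, length = 1, mean = 7/1 ≈ 7.000
  cycle 2 → 2: weight = 9, length = 1, mean = 9/1 ≈ 9.000
  cycle 0 → 1 → 0: weight = 8, length = 2, mean = 8/2 ≈ 4.000
  cycle 0 → 2 → 0: weight = 7, length = 2, mean = 7/2 ≈ 3.500
  cycle 1 → 0 → 1: weight = 8, length = 2, mean = 8/2 ≈ 4.000
Minimum mean = 2.500, attained e.g. along the cycle 1 → 2 → 1 with weight 5 and length 2. So λ(A) = 5/2 = 5/2.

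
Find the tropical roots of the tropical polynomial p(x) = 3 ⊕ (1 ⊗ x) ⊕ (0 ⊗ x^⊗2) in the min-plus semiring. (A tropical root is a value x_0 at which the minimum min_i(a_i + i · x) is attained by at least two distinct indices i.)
Roots: {1, 2}

Each tropical root is a break point of the lower envelope of the lines y = a_i + i · x (there are 3 lines, with slopes 0, 1, ..., 2). Only the lines that attain the minimum somewhere contribute to roots; other lines are dominated. Here the surviving (envelope) indices are i = 2, i = 1, i = 0.
Intersections between consecutive envelope lines give the roots: for adjacent envelope indices i < j the intersection is x = (a_i − a_j) / (j − i). Reading off the sorted break points: {1, 2}.
Verification: at each break x_0, at least two indices attain the minimum of min_i(a_i + i · x_0).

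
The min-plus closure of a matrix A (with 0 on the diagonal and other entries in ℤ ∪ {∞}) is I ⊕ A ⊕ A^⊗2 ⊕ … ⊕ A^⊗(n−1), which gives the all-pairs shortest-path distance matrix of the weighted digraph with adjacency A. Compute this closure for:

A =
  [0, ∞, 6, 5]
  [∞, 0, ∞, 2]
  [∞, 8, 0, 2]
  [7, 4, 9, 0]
Closure =
  [0, 9, 6, 5]
  [9, 0, 11, 2]
  [9, 6, 0, 2]
  [7, 4, 9, 0]

This is the Floyd-Warshall all-pairs shortest-path computation. For each intermediate vertex k = 0, 1, …, 3, update dist[i][j] ← min(dist[i][j], dist[i][k] + dist[k][j]). The final matrix gives, for each (i, j), the minimum total weight of any directed path from i to j (possibly empty when i = j).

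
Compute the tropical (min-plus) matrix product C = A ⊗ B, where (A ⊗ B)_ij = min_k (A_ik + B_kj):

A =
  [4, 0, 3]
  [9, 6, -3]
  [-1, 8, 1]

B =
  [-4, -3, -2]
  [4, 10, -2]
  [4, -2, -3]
A ⊗ B =
  [0, 1, -2]
  [1, -5, -6]
  [-5, -4, -3]

Apply the min-plus product entry-by-entry:
  C[0][0] = min over k of (A[0][0] + B[0][0] = 4 + -4 = 0, A[0][1] + B[1][0] = 0 + 4 = 4, A[0][2] + B[2][0] = 3 + 4 = 7) = 0 (attained at k = 0)
  C[0][1] = min over k of (A[0][0] + B[0][1] = 4 + -3 = 1, A[0][1] + B[1][1] = 0 + 10 = 10, A[0][2] + B[2][1] = 3 + -2 = 1) = 1 (attained at k = 0)
  C[0][2] = min over k of (A[0][0] + B[0][2] = 4 + -2 = 2, A[0][1] + B[1][2] = 0 + -2 = -2, A[0][2] + B[2][2] = 3 + -3 = 0) = -2 (attained at k = 1)
  C[1][0] = min over k of (A[1][0] + B[0][0] = 9 + -4 = 5, A[1][1] + B[1][0] = 6 + 4 = 10, A[1][2] + B[2][0] = -3 + 4 = 1) = 1 (attained at k = 2)
  C[1][1] = min over k of (A[1][0] + B[0][1] = 9 + -3 = 6, A[1][1] + B[1][1] = 6 + 10 = 16, A[1][2] + B[2][1] = -3 + -2 = -5) = -5 (attained at k = 2)
  C[1][2] = min over k of (A[1][0] + B[0][2] = 9 + -2 = 7, A[1][1] + B[1][2] = 6 + -2 = 4, A[1][2] + B[2][2] = -3 + -3 = -6) = -6 (attained at k = 2)
  C[2][0] = min over k of (A[2][0] + B[0][0] = -1 + -4 = -5, A[2][1] + B[1][0] = 8 + 4 = 12, A[2][2] + B[2][0] = 1 + 4 = 5) = -5 (attained at k = 0)
  C[2][1] = min over k of (A[2][0] + B[0][1] = -1 + -3 = -4, A[2][1] + B[1][1] = 8 + 10 = 18, A[2][2] + B[2][1] = 1 + -2 = -1) = -4 (attained at k = 0)
  C[2][2] = min over k of (A[2][0] + B[0][2] = -1 + -2 = -3, A[2][1] + B[1][2] = 8 + -2 = 6, A[2][2] + B[2][2] = 1 + -3 = -2) = -3 (attained at k = 0)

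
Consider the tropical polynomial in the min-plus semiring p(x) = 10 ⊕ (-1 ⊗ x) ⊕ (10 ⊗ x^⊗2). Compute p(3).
p(3) = 2

A tropical monomial a ⊗ x^⊗i evaluates to a + i · x. Evaluating each term at x = 3:
  Term 0 contributes 10 + 0 · 3 = 10
  Term 1 contributes -1 + 1 · 3 = 2
  Term 2 contributes 10 + 2 · 3 = 16
p(3) = ⊕ of these = min[10, 2, 16] = 2.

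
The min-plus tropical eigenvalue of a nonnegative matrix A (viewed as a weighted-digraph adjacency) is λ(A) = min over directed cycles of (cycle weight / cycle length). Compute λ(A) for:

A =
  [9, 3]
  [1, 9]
λ(A) = 2

Enumerate directed cycles and compute their means (weight / length). Sample:
  cycle 0 → 0: weight = 9, length = 1, mean = 9/1 ≈ 9.000
  cycle 1 → 1: weight = 9, length = 1, mean = 9/1 ≈ 9.000
  cycle 0 → 1 → 0: weight = 4, length = 2, mean = 4/2 ≈ 2.000
  cycle 1 → 0 → 1: weight = 4, length = 2, mean = 4/2 ≈ 2.000
Minimum mean = 2.000, attained e.g. along the cycle 0 → 1 → 0 with weight 4 and length 2. So λ(A) = 4/2 = 2.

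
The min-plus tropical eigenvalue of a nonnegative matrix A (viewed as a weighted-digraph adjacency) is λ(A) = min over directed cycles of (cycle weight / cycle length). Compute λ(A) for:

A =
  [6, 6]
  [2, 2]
λ(A) = 2

Enumerate directed cycles and compute their means (weight / length). Sample:
  cycle 0 → 0: weight = 6, length = 1, mean = 6/1 ≈ 6.000
  cycle 1 → 1: weight = 2, length = 1, mean = 2/1 ≈ 2.000
  cycle 0 → 1 → 0: weight = 8, length = 2, mean = 8/2 ≈ 4.000
  cycle 1 → 0 → 1: weight = 8, length = 2, mean = 8/2 ≈ 4.000
Minimum mean = 2.000, attained e.g. along the cycle 1 → 1 with weight 2 and length 1. So λ(A) = 2/1 = 2.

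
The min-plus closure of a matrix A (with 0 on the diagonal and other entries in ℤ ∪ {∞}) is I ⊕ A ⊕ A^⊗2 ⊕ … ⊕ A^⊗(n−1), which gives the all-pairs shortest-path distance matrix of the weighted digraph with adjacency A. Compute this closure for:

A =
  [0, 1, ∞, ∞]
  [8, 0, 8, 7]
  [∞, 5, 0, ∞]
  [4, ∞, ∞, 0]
Closure =
  [0, 1, 9, 8]
  [8, 0, 8, 7]
  [13, 5, 0, 12]
  [4, 5, 13, 0]

This is the Floyd-Warshall all-pairs shortest-path computation. For each intermediate vertex k = 0, 1, …, 3, update dist[i][j] ← min(dist[i][j], dist[i][k] + dist[k][j]). The final matrix gives, for each (i, j), the minimum total weight of any directed path from i to j (possibly empty when i = j).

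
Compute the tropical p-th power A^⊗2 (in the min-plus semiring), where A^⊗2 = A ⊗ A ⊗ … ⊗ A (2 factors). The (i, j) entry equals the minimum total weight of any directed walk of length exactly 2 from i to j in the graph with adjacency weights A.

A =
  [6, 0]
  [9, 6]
A^⊗2 =
  [9, 6]
  [15, 9]

Each entry (A^⊗2)_ij equals the minimum over all length-2 walks i = v_0 → v_1 → … → v_2 = j of Σ_t A[v_t][v_{t+1}]. For example, for (i, j) = (0, 1) we minimise over 2 possible intermediate vertex sequences; the minimum is 6, attained along the walk 0 → 0 → 1.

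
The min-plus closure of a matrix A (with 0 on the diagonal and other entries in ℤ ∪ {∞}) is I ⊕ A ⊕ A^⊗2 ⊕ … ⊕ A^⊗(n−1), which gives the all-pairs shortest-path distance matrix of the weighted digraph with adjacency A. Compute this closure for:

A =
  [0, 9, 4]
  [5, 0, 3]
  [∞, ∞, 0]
Closure =
  [0, 9, 4]
  [5, 0, 3]
  [∞, ∞, 0]

This is the Floyd-Warshall all-pairs shortest-path computation. For each intermediate vertex k = 0, 1, …, 2, update dist[i][j] ← min(dist[i][j], dist[i][k] + dist[k][j]). The final matrix gives, for each (i, j), the minimum total weight of any directed path from i to j (possibly empty when i = j).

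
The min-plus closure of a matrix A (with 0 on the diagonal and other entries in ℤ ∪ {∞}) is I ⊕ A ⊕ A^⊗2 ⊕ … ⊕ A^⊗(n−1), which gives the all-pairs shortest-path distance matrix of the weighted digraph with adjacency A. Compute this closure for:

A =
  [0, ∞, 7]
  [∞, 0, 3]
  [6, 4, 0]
Closure =
  [0, 11, 7]
  [9, 0, 3]
  [6, 4, 0]

This is the Floyd-Warshall all-pairs shortest-path computation. For each intermediate vertex k = 0, 1, …, 2, update dist[i][j] ← min(dist[i][j], dist[i][k] + dist[k][j]). The final matrix gives, for each (i, j), the minimum total weight of any directed path from i to j (possibly empty when i = j).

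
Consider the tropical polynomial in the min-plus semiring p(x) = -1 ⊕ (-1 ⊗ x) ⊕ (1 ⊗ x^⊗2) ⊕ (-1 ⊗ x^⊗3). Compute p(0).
p(0) = -1

A tropical monomial a ⊗ x^⊗i evaluates to a + i · x. Evaluating each term at x = 0:
  Term 0 contributes -1 + 0 · 0 = -1
  Term 1 contributes -1 + 1 · 0 = -1
  Term 2 contributes 1 + 2 · 0 = 1
  Term 3 contributes -1 + 3 · 0 = -1
p(0) = ⊕ of these = min[-1, -1, 1, -1] = -1.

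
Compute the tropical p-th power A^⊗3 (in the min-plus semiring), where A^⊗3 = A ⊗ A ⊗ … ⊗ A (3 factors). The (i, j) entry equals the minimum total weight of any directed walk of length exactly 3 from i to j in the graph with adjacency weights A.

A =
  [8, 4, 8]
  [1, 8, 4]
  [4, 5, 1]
A^⊗3 =
  [12, 9, 9]
  [6, 10, 6]
  [6, 7, 3]

Each entry (A^⊗3)_ij equals the minimum over all length-3 walks i = v_0 → v_1 → … → v_3 = j of Σ_t A[v_t][v_{t+1}]. For example, for (i, j) = (0, 2) we minimise over 9 possible intermediate vertex sequences; the minimum is 9, attained along the walk 0 → 1 → 2 → 2.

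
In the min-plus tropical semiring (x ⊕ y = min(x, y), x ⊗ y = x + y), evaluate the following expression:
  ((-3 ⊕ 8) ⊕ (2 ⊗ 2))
((-3 ⊕ 8) ⊕ (2 ⊗ 2)) = -3

Expand innermost to outermost. Recall ⊕ takes the minimum of its arguments and ⊗ takes their sum. Working out the expression ((-3 ⊕ 8) ⊕ (2 ⊗ 2)) gives -3.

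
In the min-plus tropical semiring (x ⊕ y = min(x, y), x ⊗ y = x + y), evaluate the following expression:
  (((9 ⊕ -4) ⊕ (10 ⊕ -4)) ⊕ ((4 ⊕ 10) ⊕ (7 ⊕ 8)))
(((9 ⊕ -4) ⊕ (10 ⊕ -4)) ⊕ ((4 ⊕ 10) ⊕ (7 ⊕ 8))) = -4

Expand innermost to outermost. Recall ⊕ takes the minimum of its arguments and ⊗ takes their sum. Working out the expression (((9 ⊕ -4) ⊕ (10 ⊕ -4)) ⊕ ((4 ⊕ 10) ⊕ (7 ⊕ 8))) gives -4.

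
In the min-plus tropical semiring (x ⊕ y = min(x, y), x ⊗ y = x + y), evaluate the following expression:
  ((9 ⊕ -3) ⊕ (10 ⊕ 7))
((9 ⊕ -3) ⊕ (10 ⊕ 7)) = -3

Expand innermost to outermost. Recall ⊕ takes the minimum of its arguments and ⊗ takes their sum. Working out the expression ((9 ⊕ -3) ⊕ (10 ⊕ 7)) gives -3.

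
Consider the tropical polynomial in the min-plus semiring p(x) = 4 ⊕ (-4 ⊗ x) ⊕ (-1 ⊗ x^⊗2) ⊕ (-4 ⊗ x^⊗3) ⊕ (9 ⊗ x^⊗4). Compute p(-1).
p(-1) = -7

A tropical monomial a ⊗ x^⊗i evaluates to a + i · x. Evaluating each term at x = -1:
  Term 0 contributes 4 + 0 · -1 = 4
  Term 1 contributes -4 + 1 · -1 = -5
  Term 2 contributes -1 + 2 · -1 = -3
  Term 3 contributes -4 + 3 · -1 = -7
  Term 4 contributes 9 + 4 · -1 = 5
p(-1) = ⊕ of these = min[4, -5, -3, -7, 5] = -7.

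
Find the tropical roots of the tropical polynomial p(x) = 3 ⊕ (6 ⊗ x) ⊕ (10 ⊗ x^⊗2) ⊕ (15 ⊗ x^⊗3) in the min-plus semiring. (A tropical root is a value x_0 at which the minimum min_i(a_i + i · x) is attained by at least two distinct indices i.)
Roots: {-5, -4, -3}

Each tropical root is a break point of the lower envelope of the lines y = a_i + i · x (there are 4 lines, with slopes 0, 1, ..., 3). Only the lines that attain the minimum somewhere contribute to roots; other lines are dominated. Here the surviving (envelope) indices are i = 3, i = 2, i = 1, i = 0.
Intersections between consecutive envelope lines give the roots: for adjacent envelope indices i < j the intersection is x = (a_i − a_j) / (j − i). Reading off the sorted break points: {-5, -4, -3}.
Verification: at each break x_0, at least two indices attain the minimum of min_i(a_i + i · x_0).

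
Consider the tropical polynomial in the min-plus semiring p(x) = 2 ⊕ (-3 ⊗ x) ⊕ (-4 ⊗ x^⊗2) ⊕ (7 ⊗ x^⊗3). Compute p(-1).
p(-1) = -6

A tropical monomial a ⊗ x^⊗i evaluates to a + i · x. Evaluating each term at x = -1:
  Term 0 contributes 2 + 0 · -1 = 2
  Term 1 contributes -3 + 1 · -1 = -4
  Term 2 contributes -4 + 2 · -1 = -6
  Term 3 contributes 7 + 3 · -1 = 4
p(-1) = ⊕ of these = min[2, -4, -6, 4] = -6.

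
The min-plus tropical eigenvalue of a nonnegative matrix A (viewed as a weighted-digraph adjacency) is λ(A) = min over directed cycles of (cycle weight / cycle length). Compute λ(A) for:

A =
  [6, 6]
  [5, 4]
λ(A) = 4

Enumerate directed cycles and compute their means (weight / length). Sample:
  cycle 0 → 0: weight = 6, length = 1, mean = 6/1 ≈ 6.000
  cycle 1 → 1: weight = 4, length = 1, mean = 4/1 ≈ 4.000
  cycle 0 → 1 → 0: weight = 11, length = 2, mean = 11/2 ≈ 5.500
  cycle 1 → 0 → 1: weight = 11, length = 2, mean = 11/2 ≈ 5.500
Minimum mean = 4.000, attained e.g. along the cycle 1 → 1 with weight 4 and length 1. So λ(A) = 4/1 = 4.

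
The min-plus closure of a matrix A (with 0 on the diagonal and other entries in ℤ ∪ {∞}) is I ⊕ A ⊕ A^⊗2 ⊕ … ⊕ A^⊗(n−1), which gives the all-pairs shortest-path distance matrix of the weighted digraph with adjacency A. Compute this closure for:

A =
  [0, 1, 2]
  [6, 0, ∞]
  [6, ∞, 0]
Closure =
  [0, 1, 2]
  [6, 0, 8]
  [6, 7, 0]

This is the Floyd-Warshall all-pairs shortest-path computation. For each intermediate vertex k = 0, 1, …, 2, update dist[i][j] ← min(dist[i][j], dist[i][k] + dist[k][j]). The final matrix gives, for each (i, j), the minimum total weight of any directed path from i to j (possibly empty when i = j).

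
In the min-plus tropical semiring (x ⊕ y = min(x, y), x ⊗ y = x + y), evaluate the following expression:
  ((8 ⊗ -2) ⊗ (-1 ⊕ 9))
((8 ⊗ -2) ⊗ (-1 ⊕ 9)) = 5

Expand innermost to outermost. Recall ⊕ takes the minimum of its arguments and ⊗ takes their sum. Working out the expression ((8 ⊗ -2) ⊗ (-1 ⊕ 9)) gives 5.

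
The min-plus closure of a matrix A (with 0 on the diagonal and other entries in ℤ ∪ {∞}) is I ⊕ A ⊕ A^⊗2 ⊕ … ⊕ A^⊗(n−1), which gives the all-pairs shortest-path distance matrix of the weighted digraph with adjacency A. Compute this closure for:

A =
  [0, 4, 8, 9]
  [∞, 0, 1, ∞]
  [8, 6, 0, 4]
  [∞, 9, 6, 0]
Closure =
  [0, 4, 5, 9]
  [9, 0, 1, 5]
  [8, 6, 0, 4]
  [14, 9, 6, 0]

This is the Floyd-Warshall all-pairs shortest-path computation. For each intermediate vertex k = 0, 1, …, 3, update dist[i][j] ← min(dist[i][j], dist[i][k] + dist[k][j]). The final matrix gives, for each (i, j), the minimum total weight of any directed path from i to j (possibly empty when i = j).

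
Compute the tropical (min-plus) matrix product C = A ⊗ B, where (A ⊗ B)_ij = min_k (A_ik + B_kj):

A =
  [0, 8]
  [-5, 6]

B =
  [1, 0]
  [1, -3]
A ⊗ B =
  [1, 0]
  [-4, -5]

Apply the min-plus product entry-by-entry:
  C[0][0] = min over k of (A[0][0] + B[0][0] = 0 + 1 = 1, A[0][1] + B[1][0] = 8 + 1 = 9) = 1 (attained at k = 0)
  C[0][1] = min over k of (A[0][0] + B[0][1] = 0 + 0 = 0, A[0][1] + B[1][1] = 8 + -3 = 5) = 0 (attained at k = 0)
  C[1][0] = min over k of (A[1][0] + B[0][0] = -5 + 1 = -4, A[1][1] + B[1][0] = 6 + 1 = 7) = -4 (attained at k = 0)
  C[1][1] = min over k of (A[1][0] + B[0][1] = -5 + 0 = -5, A[1][1] + B[1][1] = 6 + -3 = 3) = -5 (attained at k = 0)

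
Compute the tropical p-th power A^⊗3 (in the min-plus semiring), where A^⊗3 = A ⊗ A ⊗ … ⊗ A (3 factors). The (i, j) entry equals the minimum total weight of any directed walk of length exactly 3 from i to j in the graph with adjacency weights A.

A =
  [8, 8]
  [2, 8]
A^⊗3 =
  [18, 18]
  [12, 18]

Each entry (A^⊗3)_ij equals the minimum over all length-3 walks i = v_0 → v_1 → … → v_3 = j of Σ_t A[v_t][v_{t+1}]. For example, for (i, j) = (0, 1) we minimise over 4 possible intermediate vertex sequences; the minimum is 18, attained along the walk 0 → 1 → 0 → 1.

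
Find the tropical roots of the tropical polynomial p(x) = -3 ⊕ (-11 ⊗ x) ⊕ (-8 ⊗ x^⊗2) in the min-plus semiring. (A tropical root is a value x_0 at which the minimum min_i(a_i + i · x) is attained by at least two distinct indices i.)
Roots: {-3, 8}

Each tropical root is a break point of the lower envelope of the lines y = a_i + i · x (there are 3 lines, with slopes 0, 1, ..., 2). Only the lines that attain the minimum somewhere contribute to roots; other lines are dominated. Here the surviving (envelope) indices are i = 2, i = 1, i = 0.
Intersections between consecutive envelope lines give the roots: for adjacent envelope indices i < j the intersection is x = (a_i − a_j) / (j − i). Reading off the sorted break points: {-3, 8}.
Verification: at each break x_0, at least two indices attain the minimum of min_i(a_i + i · x_0).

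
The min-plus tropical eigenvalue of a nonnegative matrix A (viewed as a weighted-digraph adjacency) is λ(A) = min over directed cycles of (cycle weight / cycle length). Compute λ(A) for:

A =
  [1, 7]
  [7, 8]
λ(A) = 1

Enumerate directed cycles and compute their means (weight / length). Sample:
  cycle 0 → 0: weight = 1, length = 1, mean = 1/1 ≈ 1.000
  cycle 1 → 1: weight = 8, length = 1, mean = 8/1 ≈ 8.000
  cycle 0 → 1 → 0: weight = 14, length = 2, mean = 14/2 ≈ 7.000
  cycle 1 → 0 → 1: weight = 14, length = 2, mean = 14/2 ≈ 7.000
Minimum mean = 1.000, attained e.g. along the cycle 0 → 0 with weight 1 and length 1. So λ(A) = 1/1 = 1.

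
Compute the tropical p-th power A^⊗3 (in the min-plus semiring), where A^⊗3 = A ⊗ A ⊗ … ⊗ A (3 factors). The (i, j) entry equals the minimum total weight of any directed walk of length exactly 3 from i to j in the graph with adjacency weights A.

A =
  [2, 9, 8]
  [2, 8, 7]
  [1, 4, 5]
A^⊗3 =
  [6, 13, 12]
  [6, 13, 12]
  [5, 12, 11]

Each entry (A^⊗3)_ij equals the minimum over all length-3 walks i = v_0 → v_1 → … → v_3 = j of Σ_t A[v_t][v_{t+1}]. For example, for (i, j) = (0, 2) we minimise over 9 possible intermediate vertex sequences; the minimum is 12, attained along the walk 0 → 0 → 0 → 2.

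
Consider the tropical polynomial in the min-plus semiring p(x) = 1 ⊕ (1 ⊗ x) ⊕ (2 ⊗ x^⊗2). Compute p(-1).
p(-1) = 0

A tropical monomial a ⊗ x^⊗i evaluates to a + i · x. Evaluating each term at x = -1:
  Term 0 contributes 1 + 0 · -1 = 1
  Term 1 contributes 1 + 1 · -1 = 0
  Term 2 contributes 2 + 2 · -1 = 0
p(-1) = ⊕ of these = min[1, 0, 0] = 0.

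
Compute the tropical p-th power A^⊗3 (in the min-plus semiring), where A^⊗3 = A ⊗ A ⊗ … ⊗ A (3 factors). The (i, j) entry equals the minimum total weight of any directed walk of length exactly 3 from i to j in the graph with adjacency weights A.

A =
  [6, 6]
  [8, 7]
A^⊗3 =
  [18, 18]
  [20, 20]

Each entry (A^⊗3)_ij equals the minimum over all length-3 walks i = v_0 → v_1 → … → v_3 = j of Σ_t A[v_t][v_{t+1}]. For example, for (i, j) = (0, 1) we minimise over 4 possible intermediate vertex sequences; the minimum is 18, attained along the walk 0 → 0 → 0 → 1.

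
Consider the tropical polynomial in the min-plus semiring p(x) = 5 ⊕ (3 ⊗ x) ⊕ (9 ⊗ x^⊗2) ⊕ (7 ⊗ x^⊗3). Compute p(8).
p(8) = 5

A tropical monomial a ⊗ x^⊗i evaluates to a + i · x. Evaluating each term at x = 8:
  Term 0 contributes 5 + 0 · 8 = 5
  Term 1 contributes 3 + 1 · 8 = 11
  Term 2 contributes 9 + 2 · 8 = 25
  Term 3 contributes 7 + 3 · 8 = 31
p(8) = ⊕ of these = min[5, 11, 25, 31] = 5.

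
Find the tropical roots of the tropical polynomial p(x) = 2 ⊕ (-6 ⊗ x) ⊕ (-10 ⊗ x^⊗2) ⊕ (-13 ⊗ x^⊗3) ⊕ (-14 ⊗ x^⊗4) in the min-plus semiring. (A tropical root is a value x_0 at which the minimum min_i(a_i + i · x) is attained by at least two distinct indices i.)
Roots: {1, 3, 4, 8}

Each tropical root is a break point of the lower envelope of the lines y = a_i + i · x (there are 5 lines, with slopes 0, 1, ..., 4). Only the lines that attain the minimum somewhere contribute to roots; other lines are dominated. Here the surviving (envelope) indices are i = 4, i = 3, i = 2, i = 1, i = 0.
Intersections between consecutive envelope lines give the roots: for adjacent envelope indices i < j the intersection is x = (a_i − a_j) / (j − i). Reading off the sorted break points: {1, 3, 4, 8}.
Verification: at each break x_0, at least two indices attain the minimum of min_i(a_i + i · x_0).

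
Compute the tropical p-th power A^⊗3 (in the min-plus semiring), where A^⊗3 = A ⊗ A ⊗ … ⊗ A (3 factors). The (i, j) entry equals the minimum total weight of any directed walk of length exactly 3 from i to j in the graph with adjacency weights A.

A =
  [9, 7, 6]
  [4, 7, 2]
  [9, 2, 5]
A^⊗3 =
  [12, 11, 10]
  [8, 9, 6]
  [11, 6, 9]

Each entry (A^⊗3)_ij equals the minimum over all length-3 walks i = v_0 → v_1 → … → v_3 = j of Σ_t A[v_t][v_{t+1}]. For example, for (i, j) = (0, 2) we minimise over 9 possible intermediate vertex sequences; the minimum is 10, attained along the walk 0 → 2 → 1 → 2.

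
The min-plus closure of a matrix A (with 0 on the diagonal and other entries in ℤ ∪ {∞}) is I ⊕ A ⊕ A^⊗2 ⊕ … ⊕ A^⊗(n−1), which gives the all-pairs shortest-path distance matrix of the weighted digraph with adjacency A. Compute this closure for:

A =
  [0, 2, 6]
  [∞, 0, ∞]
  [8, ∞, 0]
Closure =
  [0, 2, 6]
  [∞, 0, ∞]
  [8, 10, 0]

This is the Floyd-Warshall all-pairs shortest-path computation. For each intermediate vertex k = 0, 1, …, 2, update dist[i][j] ← min(dist[i][j], dist[i][k] + dist[k][j]). The final matrix gives, for each (i, j), the minimum total weight of any directed path from i to j (possibly empty when i = j).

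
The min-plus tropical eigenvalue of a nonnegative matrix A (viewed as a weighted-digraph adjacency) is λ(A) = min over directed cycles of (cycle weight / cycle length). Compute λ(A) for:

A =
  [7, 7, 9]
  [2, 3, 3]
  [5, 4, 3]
λ(A) = 3

Enumerate directed cycles and compute their means (weight / length). Sample:
  cycle 0 → 0: weight = 7, length = 1, mean = 7/1 ≈ 7.000
  cycle 1 → 1: weight = 3, length = 1, mean = 3/1 ≈ 3.000
  cycle 2 → 2: weight = 3, length = 1, mean = 3/1 ≈ 3.000
  cycle 0 → 1 → 0: weight = 9, length = 2, mean = 9/2 ≈ 4.500
  cycle 0 → 2 → 0: weight = 14, length = 2, mean = 14/2 ≈ 7.000
  cycle 1 → 0 → 1: weight = 9, length = 2, mean = 9/2 ≈ 4.500
Minimum mean = 3.000, attained e.g. along the cycle 1 → 1 with weight 3 and length 1. So λ(A) = 3/1 = 3.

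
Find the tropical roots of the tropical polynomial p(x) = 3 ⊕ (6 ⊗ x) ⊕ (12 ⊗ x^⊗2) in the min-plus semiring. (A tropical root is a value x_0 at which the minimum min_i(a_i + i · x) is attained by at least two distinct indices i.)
Roots: {-6, -3}

Each tropical root is a break point of the lower envelope of the lines y = a_i + i · x (there are 3 lines, with slopes 0, 1, ..., 2). Only the lines that attain the minimum somewhere contribute to roots; other lines are dominated. Here the surviving (envelope) indices are i = 2, i = 1, i = 0.
Intersections between consecutive envelope lines give the roots: for adjacent envelope indices i < j the intersection is x = (a_i − a_j) / (j − i). Reading off the sorted break points: {-6, -3}.
Verification: at each break x_0, at least two indices attain the minimum of min_i(a_i + i · x_0).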